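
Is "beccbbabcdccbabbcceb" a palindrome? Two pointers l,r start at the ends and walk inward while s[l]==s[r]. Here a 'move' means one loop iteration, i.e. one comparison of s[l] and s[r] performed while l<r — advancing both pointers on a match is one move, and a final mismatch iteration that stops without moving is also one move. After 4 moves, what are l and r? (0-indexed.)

l=0 r=19: 'b'=='b', l++,r--
l=1 r=18: 'e'=='e', l++,r--
l=2 r=17: 'c'=='c', l++,r--
l=3 r=16: 'c'=='c', l++,r--

l=4, r=15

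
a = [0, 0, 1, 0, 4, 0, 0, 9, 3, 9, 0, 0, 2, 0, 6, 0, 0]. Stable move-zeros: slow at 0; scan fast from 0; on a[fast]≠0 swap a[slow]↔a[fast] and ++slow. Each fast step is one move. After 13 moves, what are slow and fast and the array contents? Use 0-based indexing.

slow=6, fast=13, a=[1, 4, 9, 3, 9, 2, 0, 0, 0, 0, 0, 0, 0, 0, 6, 0, 0]

slow=0 fast=0: a[fast]=0, fast++
slow=0 fast=1: a[fast]=0, fast++
slow=0 fast=2: a[fast]=1≠0 swap→a[0]=1, slow++,fast++
slow=1 fast=3: a[fast]=0, fast++
slow=1 fast=4: a[fast]=4≠0 swap→a[1]=4, slow++,fast++
slow=2 fast=5: a[fast]=0, fast++
slow=2 fast=6: a[fast]=0, fast++
slow=2 fast=7: a[fast]=9≠0 swap→a[2]=9, slow++,fast++
slow=3 fast=8: a[fast]=3≠0 swap→a[3]=3, slow++,fast++
slow=4 fast=9: a[fast]=9≠0 swap→a[4]=9, slow++,fast++
slow=5 fast=10: a[fast]=0, fast++
slow=5 fast=11: a[fast]=0, fast++
slow=5 fast=12: a[fast]=2≠0 swap→a[5]=2, slow++,fast++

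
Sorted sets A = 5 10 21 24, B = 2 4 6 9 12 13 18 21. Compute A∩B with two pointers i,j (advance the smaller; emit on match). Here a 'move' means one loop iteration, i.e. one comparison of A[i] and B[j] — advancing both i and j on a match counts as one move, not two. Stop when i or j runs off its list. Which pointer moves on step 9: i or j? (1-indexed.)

i=1 j=1: 5>2, j++
i=1 j=2: 5>4, j++
i=1 j=3: 5<6, i++
i=2 j=3: 10>6, j++
i=2 j=4: 10>9, j++
i=2 j=5: 10<12, i++
i=3 j=5: 21>12, j++
i=3 j=6: 21>13, j++
i=3 j=7: 21>18, j++

j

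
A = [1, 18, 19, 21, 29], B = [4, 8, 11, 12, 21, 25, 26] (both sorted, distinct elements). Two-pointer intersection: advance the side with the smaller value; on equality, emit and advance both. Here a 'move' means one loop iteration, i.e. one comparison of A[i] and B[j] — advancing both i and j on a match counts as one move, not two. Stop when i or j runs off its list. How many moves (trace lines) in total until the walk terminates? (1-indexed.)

[i=1,j=1] 1<4 → i++
[i=2,j=1] 18>4 → j++
[i=2,j=2] 18>8 → j++
[i=2,j=3] 18>11 → j++
[i=2,j=4] 18>12 → j++
[i=2,j=5] 18<21 → i++
[i=3,j=5] 19<21 → i++
[i=4,j=5] 21==21 emit → i++,j++
[i=5,j=6] 29>25 → j++
[i=5,j=7] 29>26 → j++

10 moves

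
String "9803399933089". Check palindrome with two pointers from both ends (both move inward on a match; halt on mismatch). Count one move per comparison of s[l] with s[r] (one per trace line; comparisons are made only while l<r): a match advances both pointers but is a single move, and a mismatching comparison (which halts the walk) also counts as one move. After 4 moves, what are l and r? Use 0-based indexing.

l=0 r=12: '9'=='9', l++,r--
l=1 r=11: '8'=='8', l++,r--
l=2 r=10: '0'=='0', l++,r--
l=3 r=9: '3'=='3', l++,r--

l=4, r=8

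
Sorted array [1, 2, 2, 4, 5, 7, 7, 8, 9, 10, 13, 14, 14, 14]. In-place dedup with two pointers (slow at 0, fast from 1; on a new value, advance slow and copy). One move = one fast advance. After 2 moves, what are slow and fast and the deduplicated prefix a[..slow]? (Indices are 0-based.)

(s=0,f=1) a[fast]=2≠a[slow]=1 write a[1]=2 → slow++,fast++
(s=1,f=2) a[fast]=2=a[slow] dup → fast++

slow=1, fast=3, prefix=[1, 2]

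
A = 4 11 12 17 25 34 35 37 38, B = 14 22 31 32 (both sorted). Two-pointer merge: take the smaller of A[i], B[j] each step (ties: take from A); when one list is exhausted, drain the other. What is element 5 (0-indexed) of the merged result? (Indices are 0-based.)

merged[5] = 22

[i=0,j=0] A[i]=4<=B[j]=14 take 4 → i++
[i=1,j=0] A[i]=11<=B[j]=14 take 11 → i++
[i=2,j=0] A[i]=12<=B[j]=14 take 12 → i++
[i=3,j=0] A[i]=17>B[j]=14 take 14 → j++
[i=3,j=1] A[i]=17<=B[j]=22 take 17 → i++
[i=4,j=1] A[i]=25>B[j]=22 take 22 → j++
[i=4,j=2] A[i]=25<=B[j]=31 take 25 → i++
[i=5,j=2] A[i]=34>B[j]=31 take 31 → j++
[i=5,j=3] A[i]=34>B[j]=32 take 32 → j++
[i=5,j=4] B done, take A[i]=34 → i++
[i=6,j=4] B done, take A[i]=35 → i++
[i=7,j=4] B done, take A[i]=37 → i++
[i=8,j=4] B done, take A[i]=38 → i++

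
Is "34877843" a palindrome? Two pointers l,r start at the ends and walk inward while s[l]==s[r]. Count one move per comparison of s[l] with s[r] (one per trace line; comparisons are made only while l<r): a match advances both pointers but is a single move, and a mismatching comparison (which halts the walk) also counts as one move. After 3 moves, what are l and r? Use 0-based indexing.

[0,7] '3'=='3' → l++,r--
[1,6] '4'=='4' → l++,r--
[2,5] '8'=='8' → l++,r--

l=3, r=4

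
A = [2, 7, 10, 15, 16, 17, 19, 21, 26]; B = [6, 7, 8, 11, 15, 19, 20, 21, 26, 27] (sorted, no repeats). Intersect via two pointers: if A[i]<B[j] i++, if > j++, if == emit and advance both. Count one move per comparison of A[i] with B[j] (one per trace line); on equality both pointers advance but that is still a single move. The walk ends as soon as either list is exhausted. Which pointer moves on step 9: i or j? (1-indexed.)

i

[i=1,j=1] 2<6 → i++
[i=2,j=1] 7>6 → j++
[i=2,j=2] 7==7 emit → i++,j++
[i=3,j=3] 10>8 → j++
[i=3,j=4] 10<11 → i++
[i=4,j=4] 15>11 → j++
[i=4,j=5] 15==15 emit → i++,j++
[i=5,j=6] 16<19 → i++
[i=6,j=6] 17<19 → i++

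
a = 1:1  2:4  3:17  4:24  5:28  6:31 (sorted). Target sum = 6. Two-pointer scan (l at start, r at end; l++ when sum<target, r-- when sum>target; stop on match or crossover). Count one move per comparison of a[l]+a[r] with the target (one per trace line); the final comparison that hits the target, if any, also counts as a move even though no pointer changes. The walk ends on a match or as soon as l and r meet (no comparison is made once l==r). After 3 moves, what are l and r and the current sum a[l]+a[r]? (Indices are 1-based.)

l=1 r=6: 1+31=32 >6, r--
l=1 r=5: 1+28=29 >6, r--
l=1 r=4: 1+24=25 >6, r--

l=1, r=3, sum=18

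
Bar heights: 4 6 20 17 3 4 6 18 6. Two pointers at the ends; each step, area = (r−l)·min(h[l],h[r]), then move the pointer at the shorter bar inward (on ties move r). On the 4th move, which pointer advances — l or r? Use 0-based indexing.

r

[0,8] min(4,6)*8=32 best=32 * → l++
[1,8] min(6,6)*7=42 best=42 * → r--
[1,7] min(6,18)*6=36 best=42 → l++
[2,7] min(20,18)*5=90 best=90 * → r--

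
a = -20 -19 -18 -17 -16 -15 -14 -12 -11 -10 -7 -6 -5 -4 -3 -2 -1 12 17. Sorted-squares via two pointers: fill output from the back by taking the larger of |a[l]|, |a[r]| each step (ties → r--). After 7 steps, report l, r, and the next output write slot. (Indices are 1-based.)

l=1 r=19: |-20|>|17| out[19]=400, l++
l=2 r=19: |-19|>|17| out[18]=361, l++
l=3 r=19: |-18|>|17| out[17]=324, l++
l=4 r=19: |-17|<=|17| out[16]=289, r--
l=4 r=18: |-17|>|12| out[15]=289, l++
l=5 r=18: |-16|>|12| out[14]=256, l++
l=6 r=18: |-15|>|12| out[13]=225, l++

l=7, r=18, next write slot=12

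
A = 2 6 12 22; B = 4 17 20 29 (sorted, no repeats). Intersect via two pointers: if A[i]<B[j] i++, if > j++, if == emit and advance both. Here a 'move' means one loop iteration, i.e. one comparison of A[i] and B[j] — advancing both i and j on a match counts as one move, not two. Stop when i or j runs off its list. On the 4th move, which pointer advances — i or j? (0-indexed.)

i

[i=0,j=0] 2<4 → i++
[i=1,j=0] 6>4 → j++
[i=1,j=1] 6<17 → i++
[i=2,j=1] 12<17 → i++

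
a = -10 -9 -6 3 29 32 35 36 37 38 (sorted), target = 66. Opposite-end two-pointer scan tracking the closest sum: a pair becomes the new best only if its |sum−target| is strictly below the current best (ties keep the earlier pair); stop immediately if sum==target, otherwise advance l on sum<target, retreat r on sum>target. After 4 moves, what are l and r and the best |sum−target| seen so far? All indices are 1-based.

[1,10] -10+38=28 d=38 * → l++
[2,10] -9+38=29 d=37 * → l++
[3,10] -6+38=32 d=34 * → l++
[4,10] 3+38=41 d=25 * → l++

l=5, r=10, best |Δ|=25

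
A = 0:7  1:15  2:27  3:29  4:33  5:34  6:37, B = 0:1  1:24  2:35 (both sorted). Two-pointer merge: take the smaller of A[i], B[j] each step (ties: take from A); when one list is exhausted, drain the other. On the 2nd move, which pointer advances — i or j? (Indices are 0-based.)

i=0 j=0: A[i]=7>B[j]=1 take 1, j++
i=0 j=1: A[i]=7<=B[j]=24 take 7, i++

i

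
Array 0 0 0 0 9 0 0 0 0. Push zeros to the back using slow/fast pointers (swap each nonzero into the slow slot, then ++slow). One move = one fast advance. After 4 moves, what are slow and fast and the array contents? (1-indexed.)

slow=1, fast=5, a=[0, 0, 0, 0, 9, 0, 0, 0, 0]

(s=1,f=1) a[fast]=0 → fast++
(s=1,f=2) a[fast]=0 → fast++
(s=1,f=3) a[fast]=0 → fast++
(s=1,f=4) a[fast]=0 → fast++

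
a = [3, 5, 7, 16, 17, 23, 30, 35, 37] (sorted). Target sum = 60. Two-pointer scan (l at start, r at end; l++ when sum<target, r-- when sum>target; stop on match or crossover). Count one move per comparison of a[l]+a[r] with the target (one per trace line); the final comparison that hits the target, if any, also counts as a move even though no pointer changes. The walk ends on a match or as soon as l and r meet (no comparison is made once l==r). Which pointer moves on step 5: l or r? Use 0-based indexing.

l

[0,8] 3+37=40 <60 → l++
[1,8] 5+37=42 <60 → l++
[2,8] 7+37=44 <60 → l++
[3,8] 16+37=53 <60 → l++
[4,8] 17+37=54 <60 → l++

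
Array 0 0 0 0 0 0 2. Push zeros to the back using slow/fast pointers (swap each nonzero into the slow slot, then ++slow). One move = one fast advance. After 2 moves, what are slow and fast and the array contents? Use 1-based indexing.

(s=1,f=1) a[fast]=0 → fast++
(s=1,f=2) a[fast]=0 → fast++

slow=1, fast=3, a=[0, 0, 0, 0, 0, 0, 2]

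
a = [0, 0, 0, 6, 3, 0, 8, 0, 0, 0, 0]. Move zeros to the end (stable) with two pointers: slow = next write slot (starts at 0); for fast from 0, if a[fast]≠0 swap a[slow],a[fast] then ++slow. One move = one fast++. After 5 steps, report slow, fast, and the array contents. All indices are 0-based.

slow=0 fast=0: a[fast]=0, fast++
slow=0 fast=1: a[fast]=0, fast++
slow=0 fast=2: a[fast]=0, fast++
slow=0 fast=3: a[fast]=6≠0 swap→a[0]=6, slow++,fast++
slow=1 fast=4: a[fast]=3≠0 swap→a[1]=3, slow++,fast++

slow=2, fast=5, a=[6, 3, 0, 0, 0, 0, 8, 0, 0, 0, 0]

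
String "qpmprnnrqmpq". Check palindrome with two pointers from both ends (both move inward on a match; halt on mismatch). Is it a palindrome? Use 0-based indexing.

not a palindrome (mismatch at 3,8)

[0,11] 'q'=='q' → l++,r--
[1,10] 'p'=='p' → l++,r--
[2,9] 'm'=='m' → l++,r--
[3,8] 'p'!='q' → stop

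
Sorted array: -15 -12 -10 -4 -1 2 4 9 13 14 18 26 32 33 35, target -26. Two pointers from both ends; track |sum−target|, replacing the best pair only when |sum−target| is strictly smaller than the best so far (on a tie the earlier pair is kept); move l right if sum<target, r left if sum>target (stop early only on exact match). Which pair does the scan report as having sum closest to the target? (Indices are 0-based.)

pair (-15, -10) with sum -25 (|Δ|=1)

[0,14] -15+35=20 d=46 * → r--
[0,13] -15+33=18 d=44 * → r--
[0,12] -15+32=17 d=43 * → r--
[0,11] -15+26=11 d=37 * → r--
[0,10] -15+18=3 d=29 * → r--
[0,9] -15+14=-1 d=25 * → r--
[0,8] -15+13=-2 d=24 * → r--
[0,7] -15+9=-6 d=20 * → r--
[0,6] -15+4=-11 d=15 * → r--
[0,5] -15+2=-13 d=13 * → r--
[0,4] -15+-1=-16 d=10 * → r--
[0,3] -15+-4=-19 d=7 * → r--
[0,2] -15+-10=-25 d=1 * → r--
[0,1] -15+-12=-27 d=1 → l++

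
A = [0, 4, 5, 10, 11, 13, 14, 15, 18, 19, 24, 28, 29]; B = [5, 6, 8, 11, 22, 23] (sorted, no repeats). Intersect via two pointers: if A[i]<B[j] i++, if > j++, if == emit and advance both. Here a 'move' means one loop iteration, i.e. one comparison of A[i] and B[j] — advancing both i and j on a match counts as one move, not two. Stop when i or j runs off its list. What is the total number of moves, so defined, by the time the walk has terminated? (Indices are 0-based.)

14 moves

i=0 j=0: 0<5, i++
i=1 j=0: 4<5, i++
i=2 j=0: 5==5 emit, i++,j++
i=3 j=1: 10>6, j++
i=3 j=2: 10>8, j++
i=3 j=3: 10<11, i++
i=4 j=3: 11==11 emit, i++,j++
i=5 j=4: 13<22, i++
i=6 j=4: 14<22, i++
i=7 j=4: 15<22, i++
i=8 j=4: 18<22, i++
i=9 j=4: 19<22, i++
i=10 j=4: 24>22, j++
i=10 j=5: 24>23, j++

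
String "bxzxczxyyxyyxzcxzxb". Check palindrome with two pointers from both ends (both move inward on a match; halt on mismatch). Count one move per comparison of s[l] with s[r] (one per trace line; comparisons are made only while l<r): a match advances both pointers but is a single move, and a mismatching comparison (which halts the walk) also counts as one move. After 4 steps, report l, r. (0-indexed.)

l=4, r=14

[0,18] 'b'=='b' → l++,r--
[1,17] 'x'=='x' → l++,r--
[2,16] 'z'=='z' → l++,r--
[3,15] 'x'=='x' → l++,r--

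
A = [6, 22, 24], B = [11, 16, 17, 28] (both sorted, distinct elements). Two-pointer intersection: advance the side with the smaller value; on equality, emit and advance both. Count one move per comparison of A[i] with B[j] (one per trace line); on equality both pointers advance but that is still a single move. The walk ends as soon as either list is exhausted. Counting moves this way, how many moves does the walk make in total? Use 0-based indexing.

i=0 j=0: 6<11, i++
i=1 j=0: 22>11, j++
i=1 j=1: 22>16, j++
i=1 j=2: 22>17, j++
i=1 j=3: 22<28, i++
i=2 j=3: 24<28, i++

6 moves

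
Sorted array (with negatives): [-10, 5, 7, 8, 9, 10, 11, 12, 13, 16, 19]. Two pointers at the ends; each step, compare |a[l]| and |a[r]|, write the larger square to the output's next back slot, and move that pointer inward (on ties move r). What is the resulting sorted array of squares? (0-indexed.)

[0,10] |-10|<=|19| out[10]=361 → r--
[0,9] |-10|<=|16| out[9]=256 → r--
[0,8] |-10|<=|13| out[8]=169 → r--
[0,7] |-10|<=|12| out[7]=144 → r--
[0,6] |-10|<=|11| out[6]=121 → r--
[0,5] |-10|<=|10| out[5]=100 → r--
[0,4] |-10|>|9| out[4]=100 → l++
[1,4] |5|<=|9| out[3]=81 → r--
[1,3] |5|<=|8| out[2]=64 → r--
[1,2] |5|<=|7| out[1]=49 → r--
[1,1] |5|<=|5| out[0]=25 → r--

[25, 49, 64, 81, 100, 100, 121, 144, 169, 256, 361]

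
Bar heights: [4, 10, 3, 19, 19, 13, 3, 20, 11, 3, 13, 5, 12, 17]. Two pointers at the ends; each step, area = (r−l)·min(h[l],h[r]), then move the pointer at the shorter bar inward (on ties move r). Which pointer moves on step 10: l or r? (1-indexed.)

l

[1,14] min(4,17)*13=52 best=52 * → l++
[2,14] min(10,17)*12=120 best=120 * → l++
[3,14] min(3,17)*11=33 best=120 → l++
[4,14] min(19,17)*10=170 best=170 * → r--
[4,13] min(19,12)*9=108 best=170 → r--
[4,12] min(19,5)*8=40 best=170 → r--
[4,11] min(19,13)*7=91 best=170 → r--
[4,10] min(19,3)*6=18 best=170 → r--
[4,9] min(19,11)*5=55 best=170 → r--
[4,8] min(19,20)*4=76 best=170 → l++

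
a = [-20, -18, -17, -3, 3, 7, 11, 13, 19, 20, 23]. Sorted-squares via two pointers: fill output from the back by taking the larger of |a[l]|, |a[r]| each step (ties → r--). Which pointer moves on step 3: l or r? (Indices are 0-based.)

l

[0,10] |-20|<=|23| out[10]=529 → r--
[0,9] |-20|<=|20| out[9]=400 → r--
[0,8] |-20|>|19| out[8]=400 → l++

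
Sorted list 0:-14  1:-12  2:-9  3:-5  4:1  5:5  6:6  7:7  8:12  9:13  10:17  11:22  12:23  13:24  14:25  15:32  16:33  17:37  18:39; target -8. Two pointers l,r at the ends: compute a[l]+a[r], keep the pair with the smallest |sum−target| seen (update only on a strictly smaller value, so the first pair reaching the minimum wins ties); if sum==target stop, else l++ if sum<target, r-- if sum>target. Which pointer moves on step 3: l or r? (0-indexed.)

[0,18] -14+39=25 d=33 * → r--
[0,17] -14+37=23 d=31 * → r--
[0,16] -14+33=19 d=27 * → r--

r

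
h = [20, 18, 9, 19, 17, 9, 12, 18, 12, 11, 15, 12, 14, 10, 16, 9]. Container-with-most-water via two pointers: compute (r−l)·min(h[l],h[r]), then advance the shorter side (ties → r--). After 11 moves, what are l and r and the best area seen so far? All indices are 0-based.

[0,15] min(20,9)*15=135 best=135 * → r--
[0,14] min(20,16)*14=224 best=224 * → r--
[0,13] min(20,10)*13=130 best=224 → r--
[0,12] min(20,14)*12=168 best=224 → r--
[0,11] min(20,12)*11=132 best=224 → r--
[0,10] min(20,15)*10=150 best=224 → r--
[0,9] min(20,11)*9=99 best=224 → r--
[0,8] min(20,12)*8=96 best=224 → r--
[0,7] min(20,18)*7=126 best=224 → r--
[0,6] min(20,12)*6=72 best=224 → r--
[0,5] min(20,9)*5=45 best=224 → r--

l=0, r=4, best area=224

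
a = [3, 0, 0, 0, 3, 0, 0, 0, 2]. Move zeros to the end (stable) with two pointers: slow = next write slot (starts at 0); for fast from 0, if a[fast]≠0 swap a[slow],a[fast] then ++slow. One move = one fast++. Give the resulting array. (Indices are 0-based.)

[3, 3, 2, 0, 0, 0, 0, 0, 0]

slow=0 fast=0: a[fast]=3≠0 swap→a[0]=3, slow++,fast++
slow=1 fast=1: a[fast]=0, fast++
slow=1 fast=2: a[fast]=0, fast++
slow=1 fast=3: a[fast]=0, fast++
slow=1 fast=4: a[fast]=3≠0 swap→a[1]=3, slow++,fast++
slow=2 fast=5: a[fast]=0, fast++
slow=2 fast=6: a[fast]=0, fast++
slow=2 fast=7: a[fast]=0, fast++
slow=2 fast=8: a[fast]=2≠0 swap→a[2]=2, slow++,fast++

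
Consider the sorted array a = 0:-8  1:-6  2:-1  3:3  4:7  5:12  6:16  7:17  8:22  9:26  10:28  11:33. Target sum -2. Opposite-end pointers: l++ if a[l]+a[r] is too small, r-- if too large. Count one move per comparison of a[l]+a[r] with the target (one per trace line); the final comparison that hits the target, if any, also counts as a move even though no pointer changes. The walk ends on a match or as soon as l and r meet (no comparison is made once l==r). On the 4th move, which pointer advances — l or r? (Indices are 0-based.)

r

l=0 r=11: -8+33=25 >-2, r--
l=0 r=10: -8+28=20 >-2, r--
l=0 r=9: -8+26=18 >-2, r--
l=0 r=8: -8+22=14 >-2, r--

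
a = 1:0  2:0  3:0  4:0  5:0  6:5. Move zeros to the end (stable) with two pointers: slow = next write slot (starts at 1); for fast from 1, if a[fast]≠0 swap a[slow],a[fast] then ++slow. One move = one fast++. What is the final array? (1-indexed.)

(s=1,f=1) a[fast]=0 → fast++
(s=1,f=2) a[fast]=0 → fast++
(s=1,f=3) a[fast]=0 → fast++
(s=1,f=4) a[fast]=0 → fast++
(s=1,f=5) a[fast]=0 → fast++
(s=1,f=6) a[fast]=5≠0 swap→a[1]=5 → slow++,fast++

[5, 0, 0, 0, 0, 0]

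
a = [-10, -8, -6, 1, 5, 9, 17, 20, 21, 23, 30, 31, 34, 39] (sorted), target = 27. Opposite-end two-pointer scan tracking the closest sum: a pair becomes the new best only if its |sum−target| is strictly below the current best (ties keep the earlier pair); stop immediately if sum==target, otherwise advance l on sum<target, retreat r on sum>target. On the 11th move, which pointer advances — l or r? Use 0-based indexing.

[0,13] -10+39=29 d=2 * → r--
[0,12] -10+34=24 d=3 → l++
[1,12] -8+34=26 d=1 * → l++
[2,12] -6+34=28 d=1 → r--
[2,11] -6+31=25 d=2 → l++
[3,11] 1+31=32 d=5 → r--
[3,10] 1+30=31 d=4 → r--
[3,9] 1+23=24 d=3 → l++
[4,9] 5+23=28 d=1 → r--
[4,8] 5+21=26 d=1 → l++
[5,8] 9+21=30 d=3 → r--

r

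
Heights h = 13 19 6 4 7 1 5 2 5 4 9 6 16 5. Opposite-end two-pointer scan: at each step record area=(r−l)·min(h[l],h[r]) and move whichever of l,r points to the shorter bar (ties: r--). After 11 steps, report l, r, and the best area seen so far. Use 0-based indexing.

l=0 r=13: min(13,5)*13=65 best=65 *, r--
l=0 r=12: min(13,16)*12=156 best=156 *, l++
l=1 r=12: min(19,16)*11=176 best=176 *, r--
l=1 r=11: min(19,6)*10=60 best=176, r--
l=1 r=10: min(19,9)*9=81 best=176, r--
l=1 r=9: min(19,4)*8=32 best=176, r--
l=1 r=8: min(19,5)*7=35 best=176, r--
l=1 r=7: min(19,2)*6=12 best=176, r--
l=1 r=6: min(19,5)*5=25 best=176, r--
l=1 r=5: min(19,1)*4=4 best=176, r--
l=1 r=4: min(19,7)*3=21 best=176, r--

l=1, r=3, best area=176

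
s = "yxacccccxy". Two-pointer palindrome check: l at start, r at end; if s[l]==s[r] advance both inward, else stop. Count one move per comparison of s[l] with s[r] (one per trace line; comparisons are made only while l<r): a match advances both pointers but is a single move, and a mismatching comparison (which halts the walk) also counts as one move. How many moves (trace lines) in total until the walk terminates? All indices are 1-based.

l=1 r=10: 'y'=='y', l++,r--
l=2 r=9: 'x'=='x', l++,r--
l=3 r=8: 'a'!='c', stop

3 moves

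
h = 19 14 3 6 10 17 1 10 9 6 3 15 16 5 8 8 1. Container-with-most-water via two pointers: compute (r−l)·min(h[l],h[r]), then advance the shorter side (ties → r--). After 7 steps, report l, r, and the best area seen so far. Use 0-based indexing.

l=0, r=9, best area=192

[0,16] min(19,1)*16=16 best=16 * → r--
[0,15] min(19,8)*15=120 best=120 * → r--
[0,14] min(19,8)*14=112 best=120 → r--
[0,13] min(19,5)*13=65 best=120 → r--
[0,12] min(19,16)*12=192 best=192 * → r--
[0,11] min(19,15)*11=165 best=192 → r--
[0,10] min(19,3)*10=30 best=192 → r--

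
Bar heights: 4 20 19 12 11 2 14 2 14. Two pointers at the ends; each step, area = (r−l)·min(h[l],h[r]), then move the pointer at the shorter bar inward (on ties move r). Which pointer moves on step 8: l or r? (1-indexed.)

r

l=1 r=9: min(4,14)*8=32 best=32 *, l++
l=2 r=9: min(20,14)*7=98 best=98 *, r--
l=2 r=8: min(20,2)*6=12 best=98, r--
l=2 r=7: min(20,14)*5=70 best=98, r--
l=2 r=6: min(20,2)*4=8 best=98, r--
l=2 r=5: min(20,11)*3=33 best=98, r--
l=2 r=4: min(20,12)*2=24 best=98, r--
l=2 r=3: min(20,19)*1=19 best=98, r--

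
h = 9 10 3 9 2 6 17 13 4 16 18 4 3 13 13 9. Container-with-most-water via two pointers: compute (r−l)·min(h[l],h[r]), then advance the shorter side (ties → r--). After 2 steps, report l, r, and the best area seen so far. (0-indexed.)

[0,15] min(9,9)*15=135 best=135 * → r--
[0,14] min(9,13)*14=126 best=135 → l++

l=1, r=14, best area=135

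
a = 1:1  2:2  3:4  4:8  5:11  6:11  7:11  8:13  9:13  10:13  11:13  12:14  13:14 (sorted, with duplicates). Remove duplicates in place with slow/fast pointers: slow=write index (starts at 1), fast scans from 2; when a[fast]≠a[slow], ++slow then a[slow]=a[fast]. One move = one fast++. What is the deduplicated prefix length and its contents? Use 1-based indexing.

length 7; prefix = [1, 2, 4, 8, 11, 13, 14]

(s=1,f=2) a[fast]=2≠a[slow]=1 write a[2]=2 → slow++,fast++
(s=2,f=3) a[fast]=4≠a[slow]=2 write a[3]=4 → slow++,fast++
(s=3,f=4) a[fast]=8≠a[slow]=4 write a[4]=8 → slow++,fast++
(s=4,f=5) a[fast]=11≠a[slow]=8 write a[5]=11 → slow++,fast++
(s=5,f=6) a[fast]=11=a[slow] dup → fast++
(s=5,f=7) a[fast]=11=a[slow] dup → fast++
(s=5,f=8) a[fast]=13≠a[slow]=11 write a[6]=13 → slow++,fast++
(s=6,f=9) a[fast]=13=a[slow] dup → fast++
(s=6,f=10) a[fast]=13=a[slow] dup → fast++
(s=6,f=11) a[fast]=13=a[slow] dup → fast++
(s=6,f=12) a[fast]=14≠a[slow]=13 write a[7]=14 → slow++,fast++
(s=7,f=13) a[fast]=14=a[slow] dup → fast++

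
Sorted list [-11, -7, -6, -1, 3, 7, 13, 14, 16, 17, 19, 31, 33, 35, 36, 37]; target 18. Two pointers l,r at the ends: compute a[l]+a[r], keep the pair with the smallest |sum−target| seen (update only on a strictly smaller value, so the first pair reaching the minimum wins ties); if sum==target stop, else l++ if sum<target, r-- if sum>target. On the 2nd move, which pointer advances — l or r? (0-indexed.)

[0,15] -11+37=26 d=8 * → r--
[0,14] -11+36=25 d=7 * → r--

r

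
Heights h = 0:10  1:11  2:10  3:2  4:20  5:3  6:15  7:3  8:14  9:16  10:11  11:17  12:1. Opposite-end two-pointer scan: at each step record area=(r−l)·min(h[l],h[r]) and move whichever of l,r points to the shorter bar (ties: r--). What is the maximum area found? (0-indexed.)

max area = 119

[0,12] min(10,1)*12=12 best=12 * → r--
[0,11] min(10,17)*11=110 best=110 * → l++
[1,11] min(11,17)*10=110 best=110 → l++
[2,11] min(10,17)*9=90 best=110 → l++
[3,11] min(2,17)*8=16 best=110 → l++
[4,11] min(20,17)*7=119 best=119 * → r--
[4,10] min(20,11)*6=66 best=119 → r--
[4,9] min(20,16)*5=80 best=119 → r--
[4,8] min(20,14)*4=56 best=119 → r--
[4,7] min(20,3)*3=9 best=119 → r--
[4,6] min(20,15)*2=30 best=119 → r--
[4,5] min(20,3)*1=3 best=119 → r--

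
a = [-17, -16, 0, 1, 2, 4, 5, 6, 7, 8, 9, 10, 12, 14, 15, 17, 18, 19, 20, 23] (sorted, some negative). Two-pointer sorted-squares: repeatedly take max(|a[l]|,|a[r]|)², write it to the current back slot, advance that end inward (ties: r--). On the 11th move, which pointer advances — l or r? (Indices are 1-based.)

l=1 r=20: |-17|<=|23| out[20]=529, r--
l=1 r=19: |-17|<=|20| out[19]=400, r--
l=1 r=18: |-17|<=|19| out[18]=361, r--
l=1 r=17: |-17|<=|18| out[17]=324, r--
l=1 r=16: |-17|<=|17| out[16]=289, r--
l=1 r=15: |-17|>|15| out[15]=289, l++
l=2 r=15: |-16|>|15| out[14]=256, l++
l=3 r=15: |0|<=|15| out[13]=225, r--
l=3 r=14: |0|<=|14| out[12]=196, r--
l=3 r=13: |0|<=|12| out[11]=144, r--
l=3 r=12: |0|<=|10| out[10]=100, r--

r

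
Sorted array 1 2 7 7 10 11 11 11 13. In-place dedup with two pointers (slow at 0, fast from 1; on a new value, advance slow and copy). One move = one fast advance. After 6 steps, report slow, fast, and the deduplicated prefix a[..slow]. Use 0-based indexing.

slow=4, fast=7, prefix=[1, 2, 7, 10, 11]

slow=0 fast=1: a[fast]=2≠a[slow]=1 write a[1]=2, slow++,fast++
slow=1 fast=2: a[fast]=7≠a[slow]=2 write a[2]=7, slow++,fast++
slow=2 fast=3: a[fast]=7=a[slow] dup, fast++
slow=2 fast=4: a[fast]=10≠a[slow]=7 write a[3]=10, slow++,fast++
slow=3 fast=5: a[fast]=11≠a[slow]=10 write a[4]=11, slow++,fast++
slow=4 fast=6: a[fast]=11=a[slow] dup, fast++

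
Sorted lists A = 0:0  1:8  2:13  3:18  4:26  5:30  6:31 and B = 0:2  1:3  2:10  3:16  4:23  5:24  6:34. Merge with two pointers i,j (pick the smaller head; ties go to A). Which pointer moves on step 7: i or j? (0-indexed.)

i=0 j=0: A[i]=0<=B[j]=2 take 0, i++
i=1 j=0: A[i]=8>B[j]=2 take 2, j++
i=1 j=1: A[i]=8>B[j]=3 take 3, j++
i=1 j=2: A[i]=8<=B[j]=10 take 8, i++
i=2 j=2: A[i]=13>B[j]=10 take 10, j++
i=2 j=3: A[i]=13<=B[j]=16 take 13, i++
i=3 j=3: A[i]=18>B[j]=16 take 16, j++

j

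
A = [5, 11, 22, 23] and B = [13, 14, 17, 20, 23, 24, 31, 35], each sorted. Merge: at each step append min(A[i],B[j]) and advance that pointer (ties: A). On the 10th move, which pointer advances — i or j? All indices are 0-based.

[i=0,j=0] A[i]=5<=B[j]=13 take 5 → i++
[i=1,j=0] A[i]=11<=B[j]=13 take 11 → i++
[i=2,j=0] A[i]=22>B[j]=13 take 13 → j++
[i=2,j=1] A[i]=22>B[j]=14 take 14 → j++
[i=2,j=2] A[i]=22>B[j]=17 take 17 → j++
[i=2,j=3] A[i]=22>B[j]=20 take 20 → j++
[i=2,j=4] A[i]=22<=B[j]=23 take 22 → i++
[i=3,j=4] A[i]=23<=B[j]=23 take 23 → i++
[i=4,j=4] A done, take B[j]=23 → j++
[i=4,j=5] A done, take B[j]=24 → j++

j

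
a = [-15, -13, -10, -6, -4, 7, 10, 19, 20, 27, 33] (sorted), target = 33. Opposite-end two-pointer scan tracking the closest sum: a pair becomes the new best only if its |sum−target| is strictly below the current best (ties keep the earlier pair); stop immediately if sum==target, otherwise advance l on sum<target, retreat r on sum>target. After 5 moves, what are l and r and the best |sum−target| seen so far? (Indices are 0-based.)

[0,10] -15+33=18 d=15 * → l++
[1,10] -13+33=20 d=13 * → l++
[2,10] -10+33=23 d=10 * → l++
[3,10] -6+33=27 d=6 * → l++
[4,10] -4+33=29 d=4 * → l++

l=5, r=10, best |Δ|=4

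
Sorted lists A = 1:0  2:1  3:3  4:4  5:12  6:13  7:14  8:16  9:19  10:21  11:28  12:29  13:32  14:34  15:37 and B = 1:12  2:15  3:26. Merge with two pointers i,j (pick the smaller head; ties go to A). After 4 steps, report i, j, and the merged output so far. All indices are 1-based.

i=5, j=1, merged so far=[0, 1, 3, 4]

[i=1,j=1] A[i]=0<=B[j]=12 take 0 → i++
[i=2,j=1] A[i]=1<=B[j]=12 take 1 → i++
[i=3,j=1] A[i]=3<=B[j]=12 take 3 → i++
[i=4,j=1] A[i]=4<=B[j]=12 take 4 → i++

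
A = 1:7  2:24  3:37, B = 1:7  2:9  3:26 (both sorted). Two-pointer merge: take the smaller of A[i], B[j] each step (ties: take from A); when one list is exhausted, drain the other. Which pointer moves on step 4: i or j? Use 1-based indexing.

i

[i=1,j=1] A[i]=7<=B[j]=7 take 7 → i++
[i=2,j=1] A[i]=24>B[j]=7 take 7 → j++
[i=2,j=2] A[i]=24>B[j]=9 take 9 → j++
[i=2,j=3] A[i]=24<=B[j]=26 take 24 → i++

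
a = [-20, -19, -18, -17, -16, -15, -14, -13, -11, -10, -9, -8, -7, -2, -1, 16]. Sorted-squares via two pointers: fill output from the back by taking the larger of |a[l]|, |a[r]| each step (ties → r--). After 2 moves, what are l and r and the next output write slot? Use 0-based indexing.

l=0 r=15: |-20|>|16| out[15]=400, l++
l=1 r=15: |-19|>|16| out[14]=361, l++

l=2, r=15, next write slot=13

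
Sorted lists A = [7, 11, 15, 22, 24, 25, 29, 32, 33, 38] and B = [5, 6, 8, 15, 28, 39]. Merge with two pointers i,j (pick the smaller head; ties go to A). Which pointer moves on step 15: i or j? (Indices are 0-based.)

i=0 j=0: A[i]=7>B[j]=5 take 5, j++
i=0 j=1: A[i]=7>B[j]=6 take 6, j++
i=0 j=2: A[i]=7<=B[j]=8 take 7, i++
i=1 j=2: A[i]=11>B[j]=8 take 8, j++
i=1 j=3: A[i]=11<=B[j]=15 take 11, i++
i=2 j=3: A[i]=15<=B[j]=15 take 15, i++
i=3 j=3: A[i]=22>B[j]=15 take 15, j++
i=3 j=4: A[i]=22<=B[j]=28 take 22, i++
i=4 j=4: A[i]=24<=B[j]=28 take 24, i++
i=5 j=4: A[i]=25<=B[j]=28 take 25, i++
i=6 j=4: A[i]=29>B[j]=28 take 28, j++
i=6 j=5: A[i]=29<=B[j]=39 take 29, i++
i=7 j=5: A[i]=32<=B[j]=39 take 32, i++
i=8 j=5: A[i]=33<=B[j]=39 take 33, i++
i=9 j=5: A[i]=38<=B[j]=39 take 38, i++

i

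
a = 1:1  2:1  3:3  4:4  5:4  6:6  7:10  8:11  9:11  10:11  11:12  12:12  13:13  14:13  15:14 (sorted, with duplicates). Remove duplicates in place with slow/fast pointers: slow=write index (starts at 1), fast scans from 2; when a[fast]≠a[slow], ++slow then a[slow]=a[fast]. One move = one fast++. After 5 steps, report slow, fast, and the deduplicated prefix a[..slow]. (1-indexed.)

slow=4, fast=7, prefix=[1, 3, 4, 6]

(s=1,f=2) a[fast]=1=a[slow] dup → fast++
(s=1,f=3) a[fast]=3≠a[slow]=1 write a[2]=3 → slow++,fast++
(s=2,f=4) a[fast]=4≠a[slow]=3 write a[3]=4 → slow++,fast++
(s=3,f=5) a[fast]=4=a[slow] dup → fast++
(s=3,f=6) a[fast]=6≠a[slow]=4 write a[4]=6 → slow++,fast++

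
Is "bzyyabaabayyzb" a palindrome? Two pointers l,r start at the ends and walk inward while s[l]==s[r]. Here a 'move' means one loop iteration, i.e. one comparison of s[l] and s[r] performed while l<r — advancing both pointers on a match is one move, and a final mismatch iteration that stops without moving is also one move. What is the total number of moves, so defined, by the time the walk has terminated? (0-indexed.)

7 moves

[0,13] 'b'=='b' → l++,r--
[1,12] 'z'=='z' → l++,r--
[2,11] 'y'=='y' → l++,r--
[3,10] 'y'=='y' → l++,r--
[4,9] 'a'=='a' → l++,r--
[5,8] 'b'=='b' → l++,r--
[6,7] 'a'=='a' → l++,r--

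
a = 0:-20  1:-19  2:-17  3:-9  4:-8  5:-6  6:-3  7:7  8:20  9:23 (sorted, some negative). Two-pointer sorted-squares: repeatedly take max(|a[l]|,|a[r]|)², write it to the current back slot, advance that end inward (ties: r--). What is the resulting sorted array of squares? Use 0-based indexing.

l=0 r=9: |-20|<=|23| out[9]=529, r--
l=0 r=8: |-20|<=|20| out[8]=400, r--
l=0 r=7: |-20|>|7| out[7]=400, l++
l=1 r=7: |-19|>|7| out[6]=361, l++
l=2 r=7: |-17|>|7| out[5]=289, l++
l=3 r=7: |-9|>|7| out[4]=81, l++
l=4 r=7: |-8|>|7| out[3]=64, l++
l=5 r=7: |-6|<=|7| out[2]=49, r--
l=5 r=6: |-6|>|-3| out[1]=36, l++
l=6 r=6: |-3|<=|-3| out[0]=9, r--

[9, 36, 49, 64, 81, 289, 361, 400, 400, 529]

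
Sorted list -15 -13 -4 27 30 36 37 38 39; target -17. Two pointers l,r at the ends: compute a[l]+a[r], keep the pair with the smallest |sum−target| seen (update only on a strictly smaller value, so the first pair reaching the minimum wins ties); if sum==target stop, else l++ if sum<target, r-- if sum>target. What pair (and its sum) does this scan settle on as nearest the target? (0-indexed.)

l=0 r=8: -15+39=24 d=41 *, r--
l=0 r=7: -15+38=23 d=40 *, r--
l=0 r=6: -15+37=22 d=39 *, r--
l=0 r=5: -15+36=21 d=38 *, r--
l=0 r=4: -15+30=15 d=32 *, r--
l=0 r=3: -15+27=12 d=29 *, r--
l=0 r=2: -15+-4=-19 d=2 *, l++
l=1 r=2: -13+-4=-17 d=0 *, stop

pair (-13, -4) with sum -17 (|Δ|=0)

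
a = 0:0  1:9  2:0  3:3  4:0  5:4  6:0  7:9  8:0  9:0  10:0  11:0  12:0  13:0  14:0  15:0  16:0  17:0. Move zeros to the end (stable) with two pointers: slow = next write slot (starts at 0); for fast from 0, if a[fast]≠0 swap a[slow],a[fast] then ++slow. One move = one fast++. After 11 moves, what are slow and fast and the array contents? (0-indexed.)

slow=4, fast=11, a=[9, 3, 4, 9, 0, 0, 0, 0, 0, 0, 0, 0, 0, 0, 0, 0, 0, 0]

slow=0 fast=0: a[fast]=0, fast++
slow=0 fast=1: a[fast]=9≠0 swap→a[0]=9, slow++,fast++
slow=1 fast=2: a[fast]=0, fast++
slow=1 fast=3: a[fast]=3≠0 swap→a[1]=3, slow++,fast++
slow=2 fast=4: a[fast]=0, fast++
slow=2 fast=5: a[fast]=4≠0 swap→a[2]=4, slow++,fast++
slow=3 fast=6: a[fast]=0, fast++
slow=3 fast=7: a[fast]=9≠0 swap→a[3]=9, slow++,fast++
slow=4 fast=8: a[fast]=0, fast++
slow=4 fast=9: a[fast]=0, fast++
slow=4 fast=10: a[fast]=0, fast++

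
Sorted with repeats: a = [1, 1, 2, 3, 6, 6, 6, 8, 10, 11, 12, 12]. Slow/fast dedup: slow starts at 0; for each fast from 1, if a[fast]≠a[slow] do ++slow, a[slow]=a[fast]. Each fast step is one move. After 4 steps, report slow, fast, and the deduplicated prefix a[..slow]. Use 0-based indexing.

slow=3, fast=5, prefix=[1, 2, 3, 6]

slow=0 fast=1: a[fast]=1=a[slow] dup, fast++
slow=0 fast=2: a[fast]=2≠a[slow]=1 write a[1]=2, slow++,fast++
slow=1 fast=3: a[fast]=3≠a[slow]=2 write a[2]=3, slow++,fast++
slow=2 fast=4: a[fast]=6≠a[slow]=3 write a[3]=6, slow++,fast++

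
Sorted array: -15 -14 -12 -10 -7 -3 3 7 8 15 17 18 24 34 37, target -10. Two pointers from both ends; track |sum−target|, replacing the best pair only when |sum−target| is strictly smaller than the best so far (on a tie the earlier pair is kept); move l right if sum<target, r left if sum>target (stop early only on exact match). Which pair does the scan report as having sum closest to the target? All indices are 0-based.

l=0 r=14: -15+37=22 d=32 *, r--
l=0 r=13: -15+34=19 d=29 *, r--
l=0 r=12: -15+24=9 d=19 *, r--
l=0 r=11: -15+18=3 d=13 *, r--
l=0 r=10: -15+17=2 d=12 *, r--
l=0 r=9: -15+15=0 d=10 *, r--
l=0 r=8: -15+8=-7 d=3 *, r--
l=0 r=7: -15+7=-8 d=2 *, r--
l=0 r=6: -15+3=-12 d=2, l++
l=1 r=6: -14+3=-11 d=1 *, l++
l=2 r=6: -12+3=-9 d=1, r--
l=2 r=5: -12+-3=-15 d=5, l++
l=3 r=5: -10+-3=-13 d=3, l++
l=4 r=5: -7+-3=-10 d=0 *, stop

pair (-7, -3) with sum -10 (|Δ|=0)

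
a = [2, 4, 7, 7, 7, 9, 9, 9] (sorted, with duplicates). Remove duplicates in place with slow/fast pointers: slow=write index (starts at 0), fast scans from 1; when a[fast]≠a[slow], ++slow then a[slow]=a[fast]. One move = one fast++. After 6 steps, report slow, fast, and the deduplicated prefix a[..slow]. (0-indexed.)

(s=0,f=1) a[fast]=4≠a[slow]=2 write a[1]=4 → slow++,fast++
(s=1,f=2) a[fast]=7≠a[slow]=4 write a[2]=7 → slow++,fast++
(s=2,f=3) a[fast]=7=a[slow] dup → fast++
(s=2,f=4) a[fast]=7=a[slow] dup → fast++
(s=2,f=5) a[fast]=9≠a[slow]=7 write a[3]=9 → slow++,fast++
(s=3,f=6) a[fast]=9=a[slow] dup → fast++

slow=3, fast=7, prefix=[2, 4, 7, 9]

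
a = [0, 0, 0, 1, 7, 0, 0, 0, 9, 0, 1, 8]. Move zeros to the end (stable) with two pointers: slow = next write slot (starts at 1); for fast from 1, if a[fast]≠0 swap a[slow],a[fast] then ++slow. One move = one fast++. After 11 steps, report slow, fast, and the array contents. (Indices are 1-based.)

slow=1 fast=1: a[fast]=0, fast++
slow=1 fast=2: a[fast]=0, fast++
slow=1 fast=3: a[fast]=0, fast++
slow=1 fast=4: a[fast]=1≠0 swap→a[1]=1, slow++,fast++
slow=2 fast=5: a[fast]=7≠0 swap→a[2]=7, slow++,fast++
slow=3 fast=6: a[fast]=0, fast++
slow=3 fast=7: a[fast]=0, fast++
slow=3 fast=8: a[fast]=0, fast++
slow=3 fast=9: a[fast]=9≠0 swap→a[3]=9, slow++,fast++
slow=4 fast=10: a[fast]=0, fast++
slow=4 fast=11: a[fast]=1≠0 swap→a[4]=1, slow++,fast++

slow=5, fast=12, a=[1, 7, 9, 1, 0, 0, 0, 0, 0, 0, 0, 8]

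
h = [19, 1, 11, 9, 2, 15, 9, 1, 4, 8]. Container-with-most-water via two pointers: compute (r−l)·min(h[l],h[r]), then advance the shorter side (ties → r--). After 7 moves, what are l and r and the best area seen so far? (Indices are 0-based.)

l=0 r=9: min(19,8)*9=72 best=72 *, r--
l=0 r=8: min(19,4)*8=32 best=72, r--
l=0 r=7: min(19,1)*7=7 best=72, r--
l=0 r=6: min(19,9)*6=54 best=72, r--
l=0 r=5: min(19,15)*5=75 best=75 *, r--
l=0 r=4: min(19,2)*4=8 best=75, r--
l=0 r=3: min(19,9)*3=27 best=75, r--

l=0, r=2, best area=75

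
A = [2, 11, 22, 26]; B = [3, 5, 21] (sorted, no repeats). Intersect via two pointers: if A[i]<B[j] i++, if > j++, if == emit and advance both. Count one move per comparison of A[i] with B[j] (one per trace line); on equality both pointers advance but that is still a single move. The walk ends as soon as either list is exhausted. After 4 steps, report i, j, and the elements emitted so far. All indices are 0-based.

i=2, j=2, emitted=[]

[i=0,j=0] 2<3 → i++
[i=1,j=0] 11>3 → j++
[i=1,j=1] 11>5 → j++
[i=1,j=2] 11<21 → i++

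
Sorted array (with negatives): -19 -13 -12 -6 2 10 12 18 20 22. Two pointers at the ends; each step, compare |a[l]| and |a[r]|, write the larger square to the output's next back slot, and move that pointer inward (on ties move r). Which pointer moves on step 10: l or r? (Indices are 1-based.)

[1,10] |-19|<=|22| out[10]=484 → r--
[1,9] |-19|<=|20| out[9]=400 → r--
[1,8] |-19|>|18| out[8]=361 → l++
[2,8] |-13|<=|18| out[7]=324 → r--
[2,7] |-13|>|12| out[6]=169 → l++
[3,7] |-12|<=|12| out[5]=144 → r--
[3,6] |-12|>|10| out[4]=144 → l++
[4,6] |-6|<=|10| out[3]=100 → r--
[4,5] |-6|>|2| out[2]=36 → l++
[5,5] |2|<=|2| out[1]=4 → r--

r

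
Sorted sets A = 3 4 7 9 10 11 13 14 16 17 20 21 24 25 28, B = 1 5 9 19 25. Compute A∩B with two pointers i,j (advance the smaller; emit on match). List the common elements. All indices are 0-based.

intersection = [9, 25]

[i=0,j=0] 3>1 → j++
[i=0,j=1] 3<5 → i++
[i=1,j=1] 4<5 → i++
[i=2,j=1] 7>5 → j++
[i=2,j=2] 7<9 → i++
[i=3,j=2] 9==9 emit → i++,j++
[i=4,j=3] 10<19 → i++
[i=5,j=3] 11<19 → i++
[i=6,j=3] 13<19 → i++
[i=7,j=3] 14<19 → i++
[i=8,j=3] 16<19 → i++
[i=9,j=3] 17<19 → i++
[i=10,j=3] 20>19 → j++
[i=10,j=4] 20<25 → i++
[i=11,j=4] 21<25 → i++
[i=12,j=4] 24<25 → i++
[i=13,j=4] 25==25 emit → i++,j++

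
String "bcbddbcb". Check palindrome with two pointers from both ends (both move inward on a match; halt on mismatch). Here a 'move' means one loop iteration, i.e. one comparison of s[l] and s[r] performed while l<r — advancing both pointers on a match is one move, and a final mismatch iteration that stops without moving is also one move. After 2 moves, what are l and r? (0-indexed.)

l=2, r=5

[0,7] 'b'=='b' → l++,r--
[1,6] 'c'=='c' → l++,r--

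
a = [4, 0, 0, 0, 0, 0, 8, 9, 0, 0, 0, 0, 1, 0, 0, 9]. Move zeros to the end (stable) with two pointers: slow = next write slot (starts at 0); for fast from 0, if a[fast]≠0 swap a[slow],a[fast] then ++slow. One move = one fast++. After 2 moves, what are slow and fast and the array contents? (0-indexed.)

slow=0 fast=0: a[fast]=4≠0 swap→a[0]=4, slow++,fast++
slow=1 fast=1: a[fast]=0, fast++

slow=1, fast=2, a=[4, 0, 0, 0, 0, 0, 8, 9, 0, 0, 0, 0, 1, 0, 0, 9]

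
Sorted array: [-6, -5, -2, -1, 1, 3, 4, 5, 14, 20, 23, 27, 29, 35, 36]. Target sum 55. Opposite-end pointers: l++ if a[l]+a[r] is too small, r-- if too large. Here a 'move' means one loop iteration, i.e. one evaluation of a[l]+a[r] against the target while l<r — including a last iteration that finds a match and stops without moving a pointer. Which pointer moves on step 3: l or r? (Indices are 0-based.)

l

[0,14] -6+36=30 <55 → l++
[1,14] -5+36=31 <55 → l++
[2,14] -2+36=34 <55 → l++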